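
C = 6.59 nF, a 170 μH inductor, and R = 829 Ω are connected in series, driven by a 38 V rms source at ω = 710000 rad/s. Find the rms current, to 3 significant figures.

45.6 mA

X_L = ωL = 121 Ω
X_C = 1/(ωC) = 214 Ω
Net reactance X = X_L − X_C = -93.0 Ω
Z = 829 − j93.0 Ω
|Z| = √(829² + 93.0²) = 834 Ω
I = V/|Z| = 38/834 = 45.6 mA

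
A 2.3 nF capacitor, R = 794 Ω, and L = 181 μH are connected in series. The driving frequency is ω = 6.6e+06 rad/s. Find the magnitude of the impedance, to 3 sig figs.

1380 Ω

X_L = ωL = 1190 Ω
X_C = 1/(ωC) = 65.9 Ω
Net reactance X = X_L − X_C = 1130 Ω
Z = 794 + j1130 Ω
|Z| = √(794² + 1130²) = 1380 Ω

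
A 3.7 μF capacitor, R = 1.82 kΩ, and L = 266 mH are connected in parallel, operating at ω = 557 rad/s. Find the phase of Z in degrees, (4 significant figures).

X_L = ωL = 148.2 Ω
X_C = 1/(ωC) = 485.2 Ω
Parallel: admittances add. Y = 1/R + 1/(jωL) + jωC
Y = (0.0005495 − j0.004688) S
|Y| = 0.004721 S → |Z| = 1/|Y| = 211.8 Ω, ∠Z = −∠Y = 83.32°

83.32°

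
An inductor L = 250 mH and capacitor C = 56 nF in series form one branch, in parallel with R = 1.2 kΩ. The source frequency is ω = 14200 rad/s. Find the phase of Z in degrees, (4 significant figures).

X_L = ωL = 3550 Ω
X_C = 1/(ωC) = 1258 Ω
Branch 1: Z₁ = R = 1200 Ω
Branch 2 (series LC): Z₂ = j(X_L − X_C) = j2292 Ω
Parallel: Z = Z₁Z₂/(Z₁+Z₂), |Z| = 1063 Ω, ∠Z = 27.63°

27.63°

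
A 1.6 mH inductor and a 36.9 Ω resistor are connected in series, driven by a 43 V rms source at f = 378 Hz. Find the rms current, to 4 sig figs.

1.159 A

ω = 2πf = 2375 rad/s
X_L = ωL = 3.800 Ω
Z = 36.90 + j3.800 Ω
|Z| = √(36.90² + 3.800²) = 37.10 Ω
I = V/|Z| = 43/37.10 = 1.159 A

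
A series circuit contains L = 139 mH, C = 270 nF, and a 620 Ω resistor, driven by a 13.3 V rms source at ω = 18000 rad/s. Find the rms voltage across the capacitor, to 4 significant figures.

1.151 V

X_L = ωL = 2502 Ω
X_C = 1/(ωC) = 205.8 Ω
Net reactance X = X_L − X_C = 2296 Ω
Z = 620.0 + j2296 Ω
|Z| = √(620.0² + 2296²) = 2378 Ω
I = V/|Z| = 5.592 mA
V_C = I·|Z_C| = 0.005592 × 205.8 = 1.151 V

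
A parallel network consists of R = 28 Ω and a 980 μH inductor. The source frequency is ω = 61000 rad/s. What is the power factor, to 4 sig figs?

X_L = ωL = 59.78 Ω
Parallel: admittances add. Y = 1/R + 1/(jωL)
Y = (0.03571 − j0.01673) S
|Y| = 0.03944 S → |Z| = 1/|Y| = 25.36 Ω, ∠Z = −∠Y = 25.10°
cos φ = cos(25.10°) = 0.9056

0.9056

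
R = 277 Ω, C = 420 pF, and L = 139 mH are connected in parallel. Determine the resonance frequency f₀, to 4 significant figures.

20.83 kHz

ω₀ = 1/√(LC) = 1/√(0.139 × 4.2e-10) = 130900 rad/s
f₀ = ω₀/(2π) = 20.83 kHz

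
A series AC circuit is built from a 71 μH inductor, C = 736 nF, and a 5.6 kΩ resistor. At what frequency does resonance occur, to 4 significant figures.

22.02 kHz

ω₀ = 1/√(LC) = 1/√(7.1e-05 × 7.36e-07) = 138300 rad/s
f₀ = ω₀/(2π) = 22.02 kHz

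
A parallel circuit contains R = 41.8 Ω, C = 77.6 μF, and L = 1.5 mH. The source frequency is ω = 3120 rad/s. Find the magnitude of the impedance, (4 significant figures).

X_L = ωL = 4.680 Ω
X_C = 1/(ωC) = 4.130 Ω
Parallel: admittances add. Y = 1/R + 1/(jωL) + jωC
Y = (0.02392 + j0.02844) S
|Y| = 0.03716 S → |Z| = 1/|Y| = 26.91 Ω, ∠Z = −∠Y = -49.93°

26.91 Ω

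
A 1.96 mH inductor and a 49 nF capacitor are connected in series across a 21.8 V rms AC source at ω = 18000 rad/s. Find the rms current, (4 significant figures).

X_L = ωL = 35.28 Ω
X_C = 1/(ωC) = 1134 Ω
Net reactance X = X_L − X_C = -1099 Ω
Z = − j1099 Ω
|Z| = √(0² + 1099²) = 1099 Ω
I = V/|Z| = 21.8/1099 = 19.85 mA

19.85 mA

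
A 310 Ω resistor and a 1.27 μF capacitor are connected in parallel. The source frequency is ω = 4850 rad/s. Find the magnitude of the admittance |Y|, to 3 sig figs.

X_C = 1/(ωC) = 162 Ω
Parallel: admittances add. Y = 1/R + jωC
Y = (0.00323 + j0.00616) S
|Y| = 0.00695 S → |Z| = 1/|Y| = 144 Ω, ∠Z = −∠Y = -62.4°

6.95 mS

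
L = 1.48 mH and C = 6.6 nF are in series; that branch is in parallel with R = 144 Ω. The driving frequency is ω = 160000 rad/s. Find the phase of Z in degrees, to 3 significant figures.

-11.5°

X_L = ωL = 237 Ω
X_C = 1/(ωC) = 947 Ω
Branch 1: Z₁ = R = 144 Ω
Branch 2 (series LC): Z₂ = j(X_L − X_C) = −j710 Ω
Parallel: Z = Z₁Z₂/(Z₁+Z₂), |Z| = 141 Ω, ∠Z = -11.5°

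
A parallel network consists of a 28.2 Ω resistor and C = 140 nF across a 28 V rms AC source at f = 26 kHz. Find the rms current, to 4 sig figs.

1.182 A

ω = 2πf = 163400 rad/s
X_C = 1/(ωC) = 43.72 Ω
Parallel: admittances add. Y = 1/R + jωC
Y = (0.03546 + j0.02287) S
|Y| = 0.04220 S → |Z| = 1/|Y| = 23.70 Ω, ∠Z = −∠Y = -32.82°
I = V/|Z| = 28/23.70 = 1.182 A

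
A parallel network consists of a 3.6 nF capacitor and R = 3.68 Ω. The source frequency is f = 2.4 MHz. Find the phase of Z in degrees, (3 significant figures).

-11.3°

ω = 2πf = 1.508e+07 rad/s
X_C = 1/(ωC) = 18.4 Ω
Parallel: admittances add. Y = 1/R + jωC
Y = (0.272 + j0.0543) S
|Y| = 0.277 S → |Z| = 1/|Y| = 3.61 Ω, ∠Z = −∠Y = -11.3°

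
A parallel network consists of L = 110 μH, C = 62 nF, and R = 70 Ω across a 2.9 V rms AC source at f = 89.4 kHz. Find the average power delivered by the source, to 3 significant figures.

ω = 2πf = 561700 rad/s
X_L = ωL = 61.8 Ω
X_C = 1/(ωC) = 28.7 Ω
Parallel: admittances add. Y = 1/R + 1/(jωL) + jωC
Y = (0.0143 + j0.0186) S
|Y| = 0.0235 S → |Z| = 1/|Y| = 42.6 Ω, ∠Z = −∠Y = -52.5°
I = V/|Z| = 68.1 mA
P = VI cos φ = 2.9 × 0.0681 × cos(-52.5°) = 120 mW

120 mW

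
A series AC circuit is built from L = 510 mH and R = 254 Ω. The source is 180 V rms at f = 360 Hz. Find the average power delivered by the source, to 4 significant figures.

5.898 W

ω = 2πf = 2262 rad/s
X_L = ωL = 1154 Ω
Z = 254.0 + j1154 Ω
|Z| = √(254.0² + 1154²) = 1181 Ω
∠Z = arctan(1154/254.0) = 77.58°
I = V/|Z| = 152.4 mA
P = VI cos φ = 180 × 0.1524 × cos(77.58°) = 5.898 W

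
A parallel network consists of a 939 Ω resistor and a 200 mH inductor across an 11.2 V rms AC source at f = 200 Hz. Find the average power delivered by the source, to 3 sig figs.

ω = 2πf = 1257 rad/s
X_L = ωL = 251 Ω
Parallel: admittances add. Y = 1/R + 1/(jωL)
Y = (0.00106 − j0.00398) S
|Y| = 0.00412 S → |Z| = 1/|Y| = 243 Ω, ∠Z = −∠Y = 75.0°
I = V/|Z| = 46.1 mA
P = VI cos φ = 11.2 × 0.0461 × cos(75.0°) = 134 mW

134 mW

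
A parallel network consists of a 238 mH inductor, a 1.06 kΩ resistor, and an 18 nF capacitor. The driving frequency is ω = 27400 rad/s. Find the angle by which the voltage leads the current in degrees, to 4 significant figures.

X_L = ωL = 6521 Ω
X_C = 1/(ωC) = 2028 Ω
Parallel: admittances add. Y = 1/R + 1/(jωL) + jωC
Y = (0.0009434 + j0.0003399) S
|Y| = 0.001003 S → |Z| = 1/|Y| = 997.3 Ω, ∠Z = −∠Y = -19.81°

-19.81°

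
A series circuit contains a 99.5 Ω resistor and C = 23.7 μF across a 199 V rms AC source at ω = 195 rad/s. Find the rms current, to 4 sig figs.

835.6 mA

X_C = 1/(ωC) = 216.4 Ω
Z = 99.50 − j216.4 Ω
|Z| = √(99.50² + 216.4²) = 238.2 Ω
I = V/|Z| = 199/238.2 = 835.6 mA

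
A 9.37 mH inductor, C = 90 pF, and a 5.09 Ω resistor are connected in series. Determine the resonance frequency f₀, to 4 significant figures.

173.3 kHz

ω₀ = 1/√(LC) = 1/√(0.00937 × 9e-11) = 1.089e+06 rad/s
f₀ = ω₀/(2π) = 173.3 kHz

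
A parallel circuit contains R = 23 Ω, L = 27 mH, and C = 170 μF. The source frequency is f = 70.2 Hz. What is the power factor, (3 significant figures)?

ω = 2πf = 441.1 rad/s
X_L = ωL = 11.9 Ω
X_C = 1/(ωC) = 13.3 Ω
Parallel: admittances add. Y = 1/R + 1/(jωL) + jωC
Y = (0.0435 − j0.00899) S
|Y| = 0.0444 S → |Z| = 1/|Y| = 22.5 Ω, ∠Z = −∠Y = 11.7°
cos φ = cos(11.7°) = 0.979

0.979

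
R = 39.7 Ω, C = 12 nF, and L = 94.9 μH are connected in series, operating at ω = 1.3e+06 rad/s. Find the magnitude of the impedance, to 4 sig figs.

X_L = ωL = 123.4 Ω
X_C = 1/(ωC) = 64.10 Ω
Net reactance X = X_L − X_C = 59.27 Ω
Z = 39.70 + j59.27 Ω
|Z| = √(39.70² + 59.27²) = 71.34 Ω

71.34 Ω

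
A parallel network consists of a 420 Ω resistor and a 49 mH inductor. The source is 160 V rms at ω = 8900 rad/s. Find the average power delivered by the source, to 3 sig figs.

61.0 W

X_L = ωL = 436 Ω
Parallel: admittances add. Y = 1/R + 1/(jωL)
Y = (0.00238 − j0.00229) S
|Y| = 0.00331 S → |Z| = 1/|Y| = 303 Ω, ∠Z = −∠Y = 43.9°
I = V/|Z| = 529 mA
P = VI cos φ = 160 × 0.529 × cos(43.9°) = 61.0 W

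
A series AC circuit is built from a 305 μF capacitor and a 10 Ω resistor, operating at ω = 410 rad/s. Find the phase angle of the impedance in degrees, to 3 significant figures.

X_C = 1/(ωC) = 8.00 Ω
Z = 10.0 − j8.00 Ω
|Z| = √(10.0² + 8.00²) = 12.8 Ω
∠Z = arctan(-8.00/10.0) = -38.6°

-38.6°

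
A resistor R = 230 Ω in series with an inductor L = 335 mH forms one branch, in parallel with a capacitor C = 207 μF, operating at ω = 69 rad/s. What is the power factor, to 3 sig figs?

X_L = ωL = 23.1 Ω
X_C = 1/(ωC) = 70.0 Ω
Branch 1 (R+jX_L): Z₁ = 230 + j23.1 Ω, |Z₁| = 231 Ω
Branch 2 (−jX_C): Z₂ = −j70.0 Ω
Parallel: Z = Z₁Z₂/(Z₁+Z₂), |Z| = 68.9 Ω, ∠Z = -72.7°
cos φ = cos(-72.7°) = 0.297

0.297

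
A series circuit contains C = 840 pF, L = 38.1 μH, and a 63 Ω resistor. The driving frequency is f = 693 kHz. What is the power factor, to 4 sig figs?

ω = 2πf = 4.354e+06 rad/s
X_L = ωL = 165.9 Ω
X_C = 1/(ωC) = 273.4 Ω
Net reactance X = X_L − X_C = -107.5 Ω
Z = 63.00 − j107.5 Ω
|Z| = √(63.00² + 107.5²) = 124.6 Ω
∠Z = arctan(-107.5/63.00) = -59.63°
cos φ = cos(-59.63°) = 0.5056

0.5056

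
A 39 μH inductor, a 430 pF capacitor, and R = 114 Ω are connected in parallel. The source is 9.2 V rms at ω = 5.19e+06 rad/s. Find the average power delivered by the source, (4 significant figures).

742.5 mW

X_L = ωL = 202.4 Ω
X_C = 1/(ωC) = 448.1 Ω
Parallel: admittances add. Y = 1/R + 1/(jωL) + jωC
Y = (0.008772 − j0.002709) S
|Y| = 0.009181 S → |Z| = 1/|Y| = 108.9 Ω, ∠Z = −∠Y = 17.16°
I = V/|Z| = 84.46 mA
P = VI cos φ = 9.2 × 0.08446 × cos(17.16°) = 742.5 mW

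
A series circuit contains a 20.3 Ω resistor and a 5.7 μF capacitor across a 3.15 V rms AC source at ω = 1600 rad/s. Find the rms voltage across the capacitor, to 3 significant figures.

X_C = 1/(ωC) = 110 Ω
Z = 20.3 − j110 Ω
|Z| = √(20.3² + 110²) = 112 Ω
I = V/|Z| = 28.2 mA
V_C = I·|Z_C| = 0.0282 × 110 = 3.10 V

3.10 V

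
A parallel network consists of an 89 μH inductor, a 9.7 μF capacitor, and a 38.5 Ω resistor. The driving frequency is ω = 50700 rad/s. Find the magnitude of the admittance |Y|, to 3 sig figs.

271 mS

X_L = ωL = 4.51 Ω
X_C = 1/(ωC) = 2.03 Ω
Parallel: admittances add. Y = 1/R + 1/(jωL) + jωC
Y = (0.0260 + j0.270) S
|Y| = 0.271 S → |Z| = 1/|Y| = 3.68 Ω, ∠Z = −∠Y = -84.5°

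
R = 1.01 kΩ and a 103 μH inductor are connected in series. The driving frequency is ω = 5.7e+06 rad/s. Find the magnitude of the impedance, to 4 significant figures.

1168 Ω

X_L = ωL = 587.1 Ω
Z = 1010 + j587.1 Ω
|Z| = √(1010² + 587.1²) = 1168 Ω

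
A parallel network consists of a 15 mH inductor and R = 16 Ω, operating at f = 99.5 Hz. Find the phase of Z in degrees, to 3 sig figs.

ω = 2πf = 625.2 rad/s
X_L = ωL = 9.38 Ω
Parallel: admittances add. Y = 1/R + 1/(jωL)
Y = (0.0625 − j0.107) S
|Y| = 0.124 S → |Z| = 1/|Y| = 8.09 Ω, ∠Z = −∠Y = 59.6°

59.6°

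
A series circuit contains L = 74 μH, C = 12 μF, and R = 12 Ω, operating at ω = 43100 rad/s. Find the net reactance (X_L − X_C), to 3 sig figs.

1.26 Ω

X_L = ωL = 3.19 Ω
X_C = 1/(ωC) = 1.93 Ω
X = 3.19 − 1.93 = 1.26 Ω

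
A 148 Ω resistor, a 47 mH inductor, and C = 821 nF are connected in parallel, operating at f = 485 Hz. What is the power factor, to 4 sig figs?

ω = 2πf = 3047 rad/s
X_L = ωL = 143.2 Ω
X_C = 1/(ωC) = 399.7 Ω
Parallel: admittances add. Y = 1/R + 1/(jωL) + jωC
Y = (0.006757 − j0.004480) S
|Y| = 0.008107 S → |Z| = 1/|Y| = 123.3 Ω, ∠Z = −∠Y = 33.55°
cos φ = cos(33.55°) = 0.8334

0.8334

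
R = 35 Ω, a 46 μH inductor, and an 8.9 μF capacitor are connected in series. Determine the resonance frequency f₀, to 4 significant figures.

7.866 kHz

ω₀ = 1/√(LC) = 1/√(4.6e-05 × 8.9e-06) = 49420 rad/s
f₀ = ω₀/(2π) = 7.866 kHz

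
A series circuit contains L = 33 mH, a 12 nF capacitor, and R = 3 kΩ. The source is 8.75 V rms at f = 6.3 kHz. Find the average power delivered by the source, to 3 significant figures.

23.8 mW

ω = 2πf = 39580 rad/s
X_L = ωL = 1310 Ω
X_C = 1/(ωC) = 2110 Ω
Net reactance X = X_L − X_C = -799 Ω
Z = 3000 − j799 Ω
|Z| = √(3000² + 799²) = 3100 Ω
∠Z = arctan(-799/3000) = -14.9°
I = V/|Z| = 2.82 mA
P = VI cos φ = 8.75 × 0.00282 × cos(-14.9°) = 23.8 mW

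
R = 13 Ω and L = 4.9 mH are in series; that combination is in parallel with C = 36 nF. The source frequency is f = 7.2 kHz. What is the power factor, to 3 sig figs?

0.0916

ω = 2πf = 45240 rad/s
X_L = ωL = 222 Ω
X_C = 1/(ωC) = 614 Ω
Branch 1 (R+jX_L): Z₁ = 13.0 + j222 Ω, |Z₁| = 222 Ω
Branch 2 (−jX_C): Z₂ = −j614 Ω
Parallel: Z = Z₁Z₂/(Z₁+Z₂), |Z| = 347 Ω, ∠Z = 84.7°
cos φ = cos(84.7°) = 0.0916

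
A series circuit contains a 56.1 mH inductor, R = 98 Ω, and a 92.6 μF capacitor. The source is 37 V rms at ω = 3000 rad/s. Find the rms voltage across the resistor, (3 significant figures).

18.9 V

X_L = ωL = 168 Ω
X_C = 1/(ωC) = 3.60 Ω
Net reactance X = X_L − X_C = 165 Ω
Z = 98.0 + j165 Ω
|Z| = √(98.0² + 165²) = 192 Ω
I = V/|Z| = 193 mA
V_R = I·|Z_R| = 0.193 × 98.0 = 18.9 V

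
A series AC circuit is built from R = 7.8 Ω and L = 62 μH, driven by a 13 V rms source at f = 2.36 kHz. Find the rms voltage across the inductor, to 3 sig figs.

1.52 V

ω = 2πf = 14830 rad/s
X_L = ωL = 0.919 Ω
Z = 7.80 + j0.919 Ω
|Z| = √(7.80² + 0.919²) = 7.85 Ω
I = V/|Z| = 1.66 A
V_L = I·|Z_L| = 1.66 × 0.919 = 1.52 V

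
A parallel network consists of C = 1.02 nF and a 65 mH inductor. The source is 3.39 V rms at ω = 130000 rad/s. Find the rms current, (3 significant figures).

48.3 μA

X_L = ωL = 8450 Ω
X_C = 1/(ωC) = 7540 Ω
Parallel: admittances add. Y = 1/(jωL) + jωC
Y = (0 + j1.43e-05) S
|Y| = 1.43e-05 S → |Z| = 1/|Y| = 70100 Ω, ∠Z = −∠Y = -90.0°
I = V/|Z| = 3.39/70100 = 48.3 μA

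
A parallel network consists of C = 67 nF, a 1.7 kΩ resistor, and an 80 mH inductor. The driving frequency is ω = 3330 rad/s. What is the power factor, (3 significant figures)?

0.164

X_L = ωL = 266 Ω
X_C = 1/(ωC) = 4480 Ω
Parallel: admittances add. Y = 1/R + 1/(jωL) + jωC
Y = (0.000588 − j0.00353) S
|Y| = 0.00358 S → |Z| = 1/|Y| = 279 Ω, ∠Z = −∠Y = 80.5°
cos φ = cos(80.5°) = 0.164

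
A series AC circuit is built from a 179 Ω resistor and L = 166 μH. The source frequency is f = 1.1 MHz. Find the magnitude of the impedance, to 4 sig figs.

1161 Ω

ω = 2πf = 6.912e+06 rad/s
X_L = ωL = 1147 Ω
Z = 179.0 + j1147 Ω
|Z| = √(179.0² + 1147²) = 1161 Ω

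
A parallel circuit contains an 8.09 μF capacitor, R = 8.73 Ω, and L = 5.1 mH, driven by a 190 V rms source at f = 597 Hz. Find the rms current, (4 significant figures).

ω = 2πf = 3751 rad/s
X_L = ωL = 19.13 Ω
X_C = 1/(ωC) = 32.95 Ω
Parallel: admittances add. Y = 1/R + 1/(jωL) + jωC
Y = (0.1145 − j0.02193) S
|Y| = 0.1166 S → |Z| = 1/|Y| = 8.574 Ω, ∠Z = −∠Y = 10.84°
I = V/|Z| = 190/8.574 = 22.16 A

22.16 A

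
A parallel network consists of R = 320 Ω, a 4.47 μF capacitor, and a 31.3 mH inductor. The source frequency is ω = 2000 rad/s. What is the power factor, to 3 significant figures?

0.406

X_L = ωL = 62.6 Ω
X_C = 1/(ωC) = 112 Ω
Parallel: admittances add. Y = 1/R + 1/(jωL) + jωC
Y = (0.00313 − j0.00703) S
|Y| = 0.00770 S → |Z| = 1/|Y| = 130 Ω, ∠Z = −∠Y = 66.0°
cos φ = cos(66.0°) = 0.406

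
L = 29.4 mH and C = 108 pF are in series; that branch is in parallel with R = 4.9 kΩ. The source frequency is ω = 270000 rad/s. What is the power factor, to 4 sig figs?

X_L = ωL = 7938 Ω
X_C = 1/(ωC) = 34290 Ω
Branch 1: Z₁ = R = 4900 Ω
Branch 2 (series LC): Z₂ = j(X_L − X_C) = −j26360 Ω
Parallel: Z = Z₁Z₂/(Z₁+Z₂), |Z| = 4817 Ω, ∠Z = -10.53°
cos φ = cos(-10.53°) = 0.9832

0.9832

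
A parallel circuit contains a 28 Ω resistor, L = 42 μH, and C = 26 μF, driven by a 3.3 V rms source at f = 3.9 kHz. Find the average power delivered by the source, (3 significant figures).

ω = 2πf = 24500 rad/s
X_L = ωL = 1.03 Ω
X_C = 1/(ωC) = 1.57 Ω
Parallel: admittances add. Y = 1/R + 1/(jωL) + jωC
Y = (0.0357 − j0.335) S
|Y| = 0.336 S → |Z| = 1/|Y| = 2.97 Ω, ∠Z = −∠Y = 83.9°
I = V/|Z| = 1.11 A
P = VI cos φ = 3.3 × 1.11 × cos(83.9°) = 389 mW

389 mW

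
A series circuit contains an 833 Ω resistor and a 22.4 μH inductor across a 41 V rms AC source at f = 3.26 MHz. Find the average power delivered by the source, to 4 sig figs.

ω = 2πf = 2.048e+07 rad/s
X_L = ωL = 458.8 Ω
Z = 833.0 + j458.8 Ω
|Z| = √(833.0² + 458.8²) = 951.0 Ω
∠Z = arctan(458.8/833.0) = 28.85°
I = V/|Z| = 43.11 mA
P = VI cos φ = 41 × 0.04311 × cos(28.85°) = 1.548 W

1.548 W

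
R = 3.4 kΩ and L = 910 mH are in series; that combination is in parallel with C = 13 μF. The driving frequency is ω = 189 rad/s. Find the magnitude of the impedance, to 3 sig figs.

X_L = ωL = 172 Ω
X_C = 1/(ωC) = 407 Ω
Branch 1 (R+jX_L): Z₁ = 3400 + j172 Ω, |Z₁| = 3400 Ω
Branch 2 (−jX_C): Z₂ = −j407 Ω
Parallel: Z = Z₁Z₂/(Z₁+Z₂), |Z| = 407 Ω, ∠Z = -83.2°

407 Ω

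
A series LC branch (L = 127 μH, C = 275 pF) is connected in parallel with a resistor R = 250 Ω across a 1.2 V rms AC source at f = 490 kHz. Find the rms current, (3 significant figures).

ω = 2πf = 3.079e+06 rad/s
X_L = ωL = 391 Ω
X_C = 1/(ωC) = 1180 Ω
Branch 1: Z₁ = R = 250 Ω
Branch 2 (series LC): Z₂ = j(X_L − X_C) = −j790 Ω
Parallel: Z = Z₁Z₂/(Z₁+Z₂), |Z| = 238 Ω, ∠Z = -17.6°
I = V/|Z| = 1.2/238 = 5.03 mA

5.03 mA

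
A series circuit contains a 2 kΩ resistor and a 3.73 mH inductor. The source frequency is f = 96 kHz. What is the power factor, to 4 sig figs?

ω = 2πf = 603200 rad/s
X_L = ωL = 2250 Ω
Z = 2000 + j2250 Ω
|Z| = √(2000² + 2250²) = 3010 Ω
∠Z = arctan(2250/2000) = 48.36°
cos φ = cos(48.36°) = 0.6644

0.6644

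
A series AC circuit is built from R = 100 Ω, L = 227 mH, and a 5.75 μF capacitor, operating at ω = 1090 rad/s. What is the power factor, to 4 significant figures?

0.7512

X_L = ωL = 247.4 Ω
X_C = 1/(ωC) = 159.6 Ω
Net reactance X = X_L − X_C = 87.88 Ω
Z = 100.0 + j87.88 Ω
|Z| = √(100.0² + 87.88²) = 133.1 Ω
∠Z = arctan(87.88/100.0) = 41.31°
cos φ = cos(41.31°) = 0.7512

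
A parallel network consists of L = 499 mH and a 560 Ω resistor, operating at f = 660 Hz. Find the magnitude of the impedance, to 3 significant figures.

ω = 2πf = 4147 rad/s
X_L = ωL = 2070 Ω
Parallel: admittances add. Y = 1/R + 1/(jωL)
Y = (0.00179 − j0.000483) S
|Y| = 0.00185 S → |Z| = 1/|Y| = 541 Ω, ∠Z = −∠Y = 15.1°

541 Ω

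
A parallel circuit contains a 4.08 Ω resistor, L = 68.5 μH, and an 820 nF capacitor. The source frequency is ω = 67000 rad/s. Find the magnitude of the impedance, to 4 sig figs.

3.398 Ω

X_L = ωL = 4.590 Ω
X_C = 1/(ωC) = 18.20 Ω
Parallel: admittances add. Y = 1/R + 1/(jωL) + jωC
Y = (0.2451 − j0.1629) S
|Y| = 0.2943 S → |Z| = 1/|Y| = 3.398 Ω, ∠Z = −∠Y = 33.62°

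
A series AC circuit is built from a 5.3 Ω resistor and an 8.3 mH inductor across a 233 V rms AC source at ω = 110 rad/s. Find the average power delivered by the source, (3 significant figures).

9.95 kW

X_L = ωL = 0.913 Ω
Z = 5.30 + j0.913 Ω
|Z| = √(5.30² + 0.913²) = 5.38 Ω
∠Z = arctan(0.913/5.30) = 9.77°
I = V/|Z| = 43.3 A
P = VI cos φ = 233 × 43.3 × cos(9.77°) = 9.95 kW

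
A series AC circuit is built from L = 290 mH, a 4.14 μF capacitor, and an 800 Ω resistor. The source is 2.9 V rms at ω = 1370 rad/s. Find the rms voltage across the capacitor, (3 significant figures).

X_L = ωL = 397 Ω
X_C = 1/(ωC) = 176 Ω
Net reactance X = X_L − X_C = 221 Ω
Z = 800 + j221 Ω
|Z| = √(800² + 221²) = 830 Ω
I = V/|Z| = 3.49 mA
V_C = I·|Z_C| = 0.00349 × 176 = 0.616 V

0.616 V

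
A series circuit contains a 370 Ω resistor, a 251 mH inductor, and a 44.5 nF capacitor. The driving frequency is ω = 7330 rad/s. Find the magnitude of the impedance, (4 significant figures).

1281 Ω

X_L = ωL = 1840 Ω
X_C = 1/(ωC) = 3066 Ω
Net reactance X = X_L − X_C = -1226 Ω
Z = 370.0 − j1226 Ω
|Z| = √(370.0² + 1226²) = 1281 Ω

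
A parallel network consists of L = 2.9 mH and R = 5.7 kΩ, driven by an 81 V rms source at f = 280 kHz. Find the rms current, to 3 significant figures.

ω = 2πf = 1.759e+06 rad/s
X_L = ωL = 5100 Ω
Parallel: admittances add. Y = 1/R + 1/(jωL)
Y = (0.000175 − j0.000196) S
|Y| = 0.000263 S → |Z| = 1/|Y| = 3800 Ω, ∠Z = −∠Y = 48.2°
I = V/|Z| = 81/3800 = 21.3 mA

21.3 mA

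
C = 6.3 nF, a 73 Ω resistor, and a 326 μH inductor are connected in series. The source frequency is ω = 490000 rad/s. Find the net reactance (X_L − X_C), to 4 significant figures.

X_L = ωL = 159.7 Ω
X_C = 1/(ωC) = 323.9 Ω
X = 159.7 − 323.9 = -164.2 Ω

-164.2 Ω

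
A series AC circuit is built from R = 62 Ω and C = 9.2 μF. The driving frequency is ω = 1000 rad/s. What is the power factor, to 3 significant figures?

0.495

X_C = 1/(ωC) = 109 Ω
Z = 62.0 − j109 Ω
|Z| = √(62.0² + 109²) = 125 Ω
∠Z = arctan(-109/62.0) = -60.3°
cos φ = cos(-60.3°) = 0.495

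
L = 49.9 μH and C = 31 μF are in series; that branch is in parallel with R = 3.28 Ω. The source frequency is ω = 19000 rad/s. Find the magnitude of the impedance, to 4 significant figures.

0.7308 Ω

X_L = ωL = 0.9481 Ω
X_C = 1/(ωC) = 1.698 Ω
Branch 1: Z₁ = R = 3.280 Ω
Branch 2 (series LC): Z₂ = j(X_L − X_C) = −j0.7497 Ω
Parallel: Z = Z₁Z₂/(Z₁+Z₂), |Z| = 0.7308 Ω, ∠Z = -77.13°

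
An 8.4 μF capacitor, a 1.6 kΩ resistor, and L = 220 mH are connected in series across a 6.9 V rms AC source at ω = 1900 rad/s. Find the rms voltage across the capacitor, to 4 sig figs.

X_L = ωL = 418.0 Ω
X_C = 1/(ωC) = 62.66 Ω
Net reactance X = X_L − X_C = 355.3 Ω
Z = 1600 + j355.3 Ω
|Z| = √(1600² + 355.3²) = 1639 Ω
I = V/|Z| = 4.210 mA
V_C = I·|Z_C| = 0.004210 × 62.66 = 0.2638 V

0.2638 V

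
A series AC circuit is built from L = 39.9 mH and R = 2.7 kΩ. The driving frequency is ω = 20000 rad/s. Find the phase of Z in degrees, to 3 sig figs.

16.5°

X_L = ωL = 798 Ω
Z = 2700 + j798 Ω
|Z| = √(2700² + 798²) = 2820 Ω
∠Z = arctan(798/2700) = 16.5°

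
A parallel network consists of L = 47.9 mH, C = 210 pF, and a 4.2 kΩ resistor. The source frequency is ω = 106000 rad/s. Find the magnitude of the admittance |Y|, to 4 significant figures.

X_L = ωL = 5077 Ω
X_C = 1/(ωC) = 44920 Ω
Parallel: admittances add. Y = 1/R + 1/(jωL) + jωC
Y = (0.0002381 − j0.0001747) S
|Y| = 0.0002953 S → |Z| = 1/|Y| = 3386 Ω, ∠Z = −∠Y = 36.27°

295.3 μS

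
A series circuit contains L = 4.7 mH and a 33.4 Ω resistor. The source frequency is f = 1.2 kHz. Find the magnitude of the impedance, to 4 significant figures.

48.70 Ω

ω = 2πf = 7540 rad/s
X_L = ωL = 35.44 Ω
Z = 33.40 + j35.44 Ω
|Z| = √(33.40² + 35.44²) = 48.70 Ω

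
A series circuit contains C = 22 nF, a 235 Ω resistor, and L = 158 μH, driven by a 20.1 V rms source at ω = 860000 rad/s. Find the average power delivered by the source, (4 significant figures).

X_L = ωL = 135.9 Ω
X_C = 1/(ωC) = 52.85 Ω
Net reactance X = X_L − X_C = 83.03 Ω
Z = 235.0 + j83.03 Ω
|Z| = √(235.0² + 83.03²) = 249.2 Ω
∠Z = arctan(83.03/235.0) = 19.46°
I = V/|Z| = 80.65 mA
P = VI cos φ = 20.1 × 0.08065 × cos(19.46°) = 1.528 W

1.528 W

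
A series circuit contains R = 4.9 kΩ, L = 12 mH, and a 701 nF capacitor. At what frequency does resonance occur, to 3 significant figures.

ω₀ = 1/√(LC) = 1/√(0.012 × 7.01e-07) = 10900 rad/s
f₀ = ω₀/(2π) = 1.74 kHz

1.74 kHz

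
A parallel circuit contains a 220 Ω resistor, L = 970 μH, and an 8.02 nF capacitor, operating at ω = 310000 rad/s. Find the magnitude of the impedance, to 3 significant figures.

216 Ω

X_L = ωL = 301 Ω
X_C = 1/(ωC) = 402 Ω
Parallel: admittances add. Y = 1/R + 1/(jωL) + jωC
Y = (0.00455 − j0.000839) S
|Y| = 0.00462 S → |Z| = 1/|Y| = 216 Ω, ∠Z = −∠Y = 10.5°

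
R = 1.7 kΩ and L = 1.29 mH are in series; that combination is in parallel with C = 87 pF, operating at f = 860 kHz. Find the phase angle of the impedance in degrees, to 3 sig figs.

-84.4°

ω = 2πf = 5.404e+06 rad/s
X_L = ωL = 6970 Ω
X_C = 1/(ωC) = 2130 Ω
Branch 1 (R+jX_L): Z₁ = 1700 + j6970 Ω, |Z₁| = 7170 Ω
Branch 2 (−jX_C): Z₂ = −j2130 Ω
Parallel: Z = Z₁Z₂/(Z₁+Z₂), |Z| = 2970 Ω, ∠Z = -84.4°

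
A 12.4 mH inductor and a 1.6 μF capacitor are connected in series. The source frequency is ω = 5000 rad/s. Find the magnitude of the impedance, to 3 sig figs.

63.0 Ω

X_L = ωL = 62.0 Ω
X_C = 1/(ωC) = 125 Ω
Net reactance X = X_L − X_C = -63.0 Ω
Z = − j63.0 Ω
|Z| = √(0² + 63.0²) = 63.0 Ω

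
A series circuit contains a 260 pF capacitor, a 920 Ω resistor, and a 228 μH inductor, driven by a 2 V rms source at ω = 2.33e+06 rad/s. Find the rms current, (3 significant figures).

1.38 mA

X_L = ωL = 531 Ω
X_C = 1/(ωC) = 1650 Ω
Net reactance X = X_L − X_C = -1120 Ω
Z = 920 − j1120 Ω
|Z| = √(920² + 1120²) = 1450 Ω
I = V/|Z| = 2/1450 = 1.38 mA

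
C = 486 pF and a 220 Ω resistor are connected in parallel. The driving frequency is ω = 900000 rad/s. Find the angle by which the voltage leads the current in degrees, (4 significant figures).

-5.497°

X_C = 1/(ωC) = 2286 Ω
Parallel: admittances add. Y = 1/R + jωC
Y = (0.004545 + j0.0004374) S
|Y| = 0.004566 S → |Z| = 1/|Y| = 219.0 Ω, ∠Z = −∠Y = -5.497°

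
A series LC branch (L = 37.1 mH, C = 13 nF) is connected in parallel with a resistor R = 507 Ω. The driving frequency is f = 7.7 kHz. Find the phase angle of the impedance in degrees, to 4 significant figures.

ω = 2πf = 48380 rad/s
X_L = ωL = 1795 Ω
X_C = 1/(ωC) = 1590 Ω
Branch 1: Z₁ = R = 507.0 Ω
Branch 2 (series LC): Z₂ = j(X_L − X_C) = j205.0 Ω
Parallel: Z = Z₁Z₂/(Z₁+Z₂), |Z| = 190.0 Ω, ∠Z = 67.99°

67.99°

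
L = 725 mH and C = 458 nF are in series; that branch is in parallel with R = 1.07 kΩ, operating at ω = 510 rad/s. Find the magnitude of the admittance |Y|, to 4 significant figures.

X_L = ωL = 369.8 Ω
X_C = 1/(ωC) = 4281 Ω
Branch 1: Z₁ = R = 1070 Ω
Branch 2 (series LC): Z₂ = j(X_L − X_C) = −j3911 Ω
Parallel: Z = Z₁Z₂/(Z₁+Z₂), |Z| = 1032 Ω, ∠Z = -15.30°
|Y| = 1/|Z| = 968.9 μS

968.9 μS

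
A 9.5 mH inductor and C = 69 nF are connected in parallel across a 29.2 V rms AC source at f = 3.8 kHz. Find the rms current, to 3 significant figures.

ω = 2πf = 23880 rad/s
X_L = ωL = 227 Ω
X_C = 1/(ωC) = 607 Ω
Parallel: admittances add. Y = 1/(jωL) + jωC
Y = (0 − j0.00276) S
|Y| = 0.00276 S → |Z| = 1/|Y| = 362 Ω, ∠Z = −∠Y = 90.0°
I = V/|Z| = 29.2/362 = 80.6 mA

80.6 mA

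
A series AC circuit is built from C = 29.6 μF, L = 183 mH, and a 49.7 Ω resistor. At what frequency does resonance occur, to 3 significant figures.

ω₀ = 1/√(LC) = 1/√(0.183 × 2.96e-05) = 429.7 rad/s
f₀ = ω₀/(2π) = 68.4 Hz

68.4 Hz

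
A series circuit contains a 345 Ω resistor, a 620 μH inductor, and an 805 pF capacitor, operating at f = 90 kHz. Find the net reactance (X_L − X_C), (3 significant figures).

ω = 2πf = 565500 rad/s
X_L = ωL = 351 Ω
X_C = 1/(ωC) = 2200 Ω
X = 351 − 2200 = -1850 Ω

-1850 Ω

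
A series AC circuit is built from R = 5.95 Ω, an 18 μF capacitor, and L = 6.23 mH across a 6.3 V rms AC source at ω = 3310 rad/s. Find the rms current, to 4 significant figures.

889.8 mA

X_L = ωL = 20.62 Ω
X_C = 1/(ωC) = 16.78 Ω
Net reactance X = X_L − X_C = 3.837 Ω
Z = 5.950 + j3.837 Ω
|Z| = √(5.950² + 3.837²) = 7.080 Ω
I = V/|Z| = 6.3/7.080 = 889.8 mA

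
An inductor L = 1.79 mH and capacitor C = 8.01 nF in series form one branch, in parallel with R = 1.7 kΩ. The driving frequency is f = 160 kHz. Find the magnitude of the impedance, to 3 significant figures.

1190 Ω

ω = 2πf = 1.005e+06 rad/s
X_L = ωL = 1800 Ω
X_C = 1/(ωC) = 124 Ω
Branch 1: Z₁ = R = 1700 Ω
Branch 2 (series LC): Z₂ = j(X_L − X_C) = j1680 Ω
Parallel: Z = Z₁Z₂/(Z₁+Z₂), |Z| = 1190 Ω, ∠Z = 45.4°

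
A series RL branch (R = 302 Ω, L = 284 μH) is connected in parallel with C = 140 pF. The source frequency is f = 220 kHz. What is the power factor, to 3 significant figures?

ω = 2πf = 1.382e+06 rad/s
X_L = ωL = 393 Ω
X_C = 1/(ωC) = 5170 Ω
Branch 1 (R+jX_L): Z₁ = 302 + j393 Ω, |Z₁| = 495 Ω
Branch 2 (−jX_C): Z₂ = −j5170 Ω
Parallel: Z = Z₁Z₂/(Z₁+Z₂), |Z| = 535 Ω, ∠Z = 48.8°
cos φ = cos(48.8°) = 0.659

0.659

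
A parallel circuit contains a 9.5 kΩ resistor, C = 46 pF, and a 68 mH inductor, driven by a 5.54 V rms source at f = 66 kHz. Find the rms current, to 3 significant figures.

590 μA

ω = 2πf = 414700 rad/s
X_L = ωL = 28200 Ω
X_C = 1/(ωC) = 52400 Ω
Parallel: admittances add. Y = 1/R + 1/(jωL) + jωC
Y = (0.000105 − j1.64e-05) S
|Y| = 0.000107 S → |Z| = 1/|Y| = 9390 Ω, ∠Z = −∠Y = 8.85°
I = V/|Z| = 5.54/9390 = 590 μA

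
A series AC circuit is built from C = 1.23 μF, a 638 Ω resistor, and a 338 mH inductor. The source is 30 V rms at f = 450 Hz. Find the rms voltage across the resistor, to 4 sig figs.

20.72 V

ω = 2πf = 2827 rad/s
X_L = ωL = 955.7 Ω
X_C = 1/(ωC) = 287.5 Ω
Net reactance X = X_L − X_C = 668.1 Ω
Z = 638.0 + j668.1 Ω
|Z| = √(638.0² + 668.1²) = 923.8 Ω
I = V/|Z| = 32.47 mA
V_R = I·|Z_R| = 0.03247 × 638.0 = 20.72 V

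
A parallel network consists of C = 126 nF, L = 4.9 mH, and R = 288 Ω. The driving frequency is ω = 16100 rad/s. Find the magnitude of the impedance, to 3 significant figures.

X_L = ωL = 78.9 Ω
X_C = 1/(ωC) = 493 Ω
Parallel: admittances add. Y = 1/R + 1/(jωL) + jωC
Y = (0.00347 − j0.0106) S
|Y| = 0.0112 S → |Z| = 1/|Y| = 89.3 Ω, ∠Z = −∠Y = 71.9°

89.3 Ω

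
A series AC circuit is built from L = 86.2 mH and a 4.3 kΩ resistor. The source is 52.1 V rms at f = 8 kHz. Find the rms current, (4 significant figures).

ω = 2πf = 50270 rad/s
X_L = ωL = 4333 Ω
Z = 4300 + j4333 Ω
|Z| = √(4300² + 4333²) = 6104 Ω
I = V/|Z| = 52.1/6104 = 8.535 mA

8.535 mA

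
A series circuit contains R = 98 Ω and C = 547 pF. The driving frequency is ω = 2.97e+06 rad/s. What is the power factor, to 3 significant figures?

0.157

X_C = 1/(ωC) = 616 Ω
Z = 98.0 − j616 Ω
|Z| = √(98.0² + 616²) = 623 Ω
∠Z = arctan(-616/98.0) = -81.0°
cos φ = cos(-81.0°) = 0.157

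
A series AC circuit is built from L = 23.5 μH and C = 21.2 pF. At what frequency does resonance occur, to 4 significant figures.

ω₀ = 1/√(LC) = 1/√(2.35e-05 × 2.12e-11) = 4.48e+07 rad/s
f₀ = ω₀/(2π) = 7.130 MHz

7.130 MHz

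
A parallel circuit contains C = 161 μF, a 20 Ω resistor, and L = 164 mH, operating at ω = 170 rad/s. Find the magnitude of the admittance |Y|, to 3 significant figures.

50.7 mS

X_L = ωL = 27.9 Ω
X_C = 1/(ωC) = 36.5 Ω
Parallel: admittances add. Y = 1/R + 1/(jωL) + jωC
Y = (0.0500 − j0.00850) S
|Y| = 0.0507 S → |Z| = 1/|Y| = 19.7 Ω, ∠Z = −∠Y = 9.65°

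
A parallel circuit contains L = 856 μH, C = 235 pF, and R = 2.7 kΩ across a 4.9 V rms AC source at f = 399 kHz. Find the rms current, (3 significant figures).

ω = 2πf = 2.507e+06 rad/s
X_L = ωL = 2150 Ω
X_C = 1/(ωC) = 1700 Ω
Parallel: admittances add. Y = 1/R + 1/(jωL) + jωC
Y = (0.000370 + j0.000123) S
|Y| = 0.000390 S → |Z| = 1/|Y| = 2560 Ω, ∠Z = −∠Y = -18.4°
I = V/|Z| = 4.9/2560 = 1.91 mA

1.91 mA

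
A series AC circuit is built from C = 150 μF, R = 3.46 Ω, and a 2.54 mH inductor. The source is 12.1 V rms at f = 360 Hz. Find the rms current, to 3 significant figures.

2.72 A

ω = 2πf = 2262 rad/s
X_L = ωL = 5.75 Ω
X_C = 1/(ωC) = 2.95 Ω
Net reactance X = X_L − X_C = 2.80 Ω
Z = 3.46 + j2.80 Ω
|Z| = √(3.46² + 2.80²) = 4.45 Ω
I = V/|Z| = 12.1/4.45 = 2.72 A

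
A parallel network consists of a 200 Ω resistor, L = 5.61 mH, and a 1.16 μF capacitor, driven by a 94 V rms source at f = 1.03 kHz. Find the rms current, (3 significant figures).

1.94 A

ω = 2πf = 6472 rad/s
X_L = ωL = 36.3 Ω
X_C = 1/(ωC) = 133 Ω
Parallel: admittances add. Y = 1/R + 1/(jωL) + jωC
Y = (0.00500 − j0.0200) S
|Y| = 0.0207 S → |Z| = 1/|Y| = 48.4 Ω, ∠Z = −∠Y = 76.0°
I = V/|Z| = 94/48.4 = 1.94 A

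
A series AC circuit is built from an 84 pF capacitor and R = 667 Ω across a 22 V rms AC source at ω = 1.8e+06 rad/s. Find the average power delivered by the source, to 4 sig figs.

7.306 mW

X_C = 1/(ωC) = 6614 Ω
Z = 667.0 − j6614 Ω
|Z| = √(667.0² + 6614²) = 6647 Ω
∠Z = arctan(-6614/667.0) = -84.24°
I = V/|Z| = 3.310 mA
P = VI cos φ = 22 × 0.003310 × cos(-84.24°) = 7.306 mW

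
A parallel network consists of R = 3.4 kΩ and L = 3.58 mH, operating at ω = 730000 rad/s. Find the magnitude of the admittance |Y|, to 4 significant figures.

482.6 μS

X_L = ωL = 2613 Ω
Parallel: admittances add. Y = 1/R + 1/(jωL)
Y = (0.0002941 − j0.0003826) S
|Y| = 0.0004826 S → |Z| = 1/|Y| = 2072 Ω, ∠Z = −∠Y = 52.45°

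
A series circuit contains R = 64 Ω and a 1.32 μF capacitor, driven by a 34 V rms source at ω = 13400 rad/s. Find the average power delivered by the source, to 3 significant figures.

10.1 W

X_C = 1/(ωC) = 56.5 Ω
Z = 64.0 − j56.5 Ω
|Z| = √(64.0² + 56.5²) = 85.4 Ω
∠Z = arctan(-56.5/64.0) = -41.5°
I = V/|Z| = 398 mA
P = VI cos φ = 34 × 0.398 × cos(-41.5°) = 10.1 W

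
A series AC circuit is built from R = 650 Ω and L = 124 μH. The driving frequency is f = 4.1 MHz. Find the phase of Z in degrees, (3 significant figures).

ω = 2πf = 2.576e+07 rad/s
X_L = ωL = 3190 Ω
Z = 650 + j3190 Ω
|Z| = √(650² + 3190²) = 3260 Ω
∠Z = arctan(3190/650) = 78.5°

78.5°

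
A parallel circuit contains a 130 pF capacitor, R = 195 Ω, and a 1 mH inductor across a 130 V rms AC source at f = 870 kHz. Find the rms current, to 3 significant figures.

670 mA

ω = 2πf = 5.466e+06 rad/s
X_L = ωL = 5470 Ω
X_C = 1/(ωC) = 1410 Ω
Parallel: admittances add. Y = 1/R + 1/(jωL) + jωC
Y = (0.00513 + j0.000528) S
|Y| = 0.00516 S → |Z| = 1/|Y| = 194 Ω, ∠Z = −∠Y = -5.88°
I = V/|Z| = 130/194 = 670 mA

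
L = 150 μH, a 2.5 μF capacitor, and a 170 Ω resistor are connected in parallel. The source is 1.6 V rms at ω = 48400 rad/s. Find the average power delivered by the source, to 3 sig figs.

15.1 mW

X_L = ωL = 7.26 Ω
X_C = 1/(ωC) = 8.26 Ω
Parallel: admittances add. Y = 1/R + 1/(jωL) + jωC
Y = (0.00588 − j0.0167) S
|Y| = 0.0177 S → |Z| = 1/|Y| = 56.4 Ω, ∠Z = −∠Y = 70.6°
I = V/|Z| = 28.4 mA
P = VI cos φ = 1.6 × 0.0284 × cos(70.6°) = 15.1 mW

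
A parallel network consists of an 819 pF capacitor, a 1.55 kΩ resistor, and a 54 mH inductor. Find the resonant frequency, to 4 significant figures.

23.93 kHz

ω₀ = 1/√(LC) = 1/√(0.054 × 8.19e-10) = 150400 rad/s
f₀ = ω₀/(2π) = 23.93 kHz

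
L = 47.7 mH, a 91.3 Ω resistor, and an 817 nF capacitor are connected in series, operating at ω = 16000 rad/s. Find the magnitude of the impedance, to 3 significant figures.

X_L = ωL = 763 Ω
X_C = 1/(ωC) = 76.5 Ω
Net reactance X = X_L − X_C = 687 Ω
Z = 91.3 + j687 Ω
|Z| = √(91.3² + 687²) = 693 Ω

693 Ω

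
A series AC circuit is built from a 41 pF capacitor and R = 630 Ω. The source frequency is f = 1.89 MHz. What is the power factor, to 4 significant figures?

ω = 2πf = 1.188e+07 rad/s
X_C = 1/(ωC) = 2054 Ω
Z = 630.0 − j2054 Ω
|Z| = √(630.0² + 2054²) = 2148 Ω
∠Z = arctan(-2054/630.0) = -72.95°
cos φ = cos(-72.95°) = 0.2933

0.2933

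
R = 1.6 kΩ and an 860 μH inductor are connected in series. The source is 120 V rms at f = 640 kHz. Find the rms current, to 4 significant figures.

31.49 mA

ω = 2πf = 4.021e+06 rad/s
X_L = ωL = 3458 Ω
Z = 1600 + j3458 Ω
|Z| = √(1600² + 3458²) = 3810 Ω
I = V/|Z| = 120/3810 = 31.49 mA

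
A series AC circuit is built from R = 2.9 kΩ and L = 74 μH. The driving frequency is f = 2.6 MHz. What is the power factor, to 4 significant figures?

ω = 2πf = 1.634e+07 rad/s
X_L = ωL = 1209 Ω
Z = 2900 + j1209 Ω
|Z| = √(2900² + 1209²) = 3142 Ω
∠Z = arctan(1209/2900) = 22.63°
cos φ = cos(22.63°) = 0.9230

0.9230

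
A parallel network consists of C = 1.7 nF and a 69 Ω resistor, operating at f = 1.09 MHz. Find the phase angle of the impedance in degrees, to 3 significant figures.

ω = 2πf = 6.849e+06 rad/s
X_C = 1/(ωC) = 85.9 Ω
Parallel: admittances add. Y = 1/R + jωC
Y = (0.0145 + j0.0116) S
|Y| = 0.0186 S → |Z| = 1/|Y| = 53.8 Ω, ∠Z = −∠Y = -38.8°

-38.8°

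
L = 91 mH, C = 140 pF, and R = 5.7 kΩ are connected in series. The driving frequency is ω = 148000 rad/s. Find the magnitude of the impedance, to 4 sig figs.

35260 Ω

X_L = ωL = 13470 Ω
X_C = 1/(ωC) = 48260 Ω
Net reactance X = X_L − X_C = -34790 Ω
Z = 5700 − j34790 Ω
|Z| = √(5700² + 34790²) = 35260 Ω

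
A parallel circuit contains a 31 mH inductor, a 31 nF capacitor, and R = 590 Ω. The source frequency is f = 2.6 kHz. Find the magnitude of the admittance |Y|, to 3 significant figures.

2.24 mS

ω = 2πf = 16340 rad/s
X_L = ωL = 506 Ω
X_C = 1/(ωC) = 1970 Ω
Parallel: admittances add. Y = 1/R + 1/(jωL) + jωC
Y = (0.00169 − j0.00147) S
|Y| = 0.00224 S → |Z| = 1/|Y| = 446 Ω, ∠Z = −∠Y = 40.9°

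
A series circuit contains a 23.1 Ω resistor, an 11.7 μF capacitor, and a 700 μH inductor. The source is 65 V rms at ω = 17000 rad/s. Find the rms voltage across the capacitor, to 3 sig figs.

X_L = ωL = 11.9 Ω
X_C = 1/(ωC) = 5.03 Ω
Net reactance X = X_L − X_C = 6.87 Ω
Z = 23.1 + j6.87 Ω
|Z| = √(23.1² + 6.87²) = 24.1 Ω
I = V/|Z| = 2.70 A
V_C = I·|Z_C| = 2.70 × 5.03 = 13.6 V

13.6 V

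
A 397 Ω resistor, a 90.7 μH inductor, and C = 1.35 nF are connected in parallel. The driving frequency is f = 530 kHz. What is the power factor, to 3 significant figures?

0.905

ω = 2πf = 3.33e+06 rad/s
X_L = ωL = 302 Ω
X_C = 1/(ωC) = 222 Ω
Parallel: admittances add. Y = 1/R + 1/(jωL) + jωC
Y = (0.00252 + j0.00118) S
|Y| = 0.00278 S → |Z| = 1/|Y| = 359 Ω, ∠Z = −∠Y = -25.2°
cos φ = cos(-25.2°) = 0.905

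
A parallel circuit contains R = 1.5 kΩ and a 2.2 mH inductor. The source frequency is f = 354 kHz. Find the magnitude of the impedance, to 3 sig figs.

1430 Ω

ω = 2πf = 2.224e+06 rad/s
X_L = ωL = 4890 Ω
Parallel: admittances add. Y = 1/R + 1/(jωL)
Y = (0.000667 − j0.000204) S
|Y| = 0.000697 S → |Z| = 1/|Y| = 1430 Ω, ∠Z = −∠Y = 17.0°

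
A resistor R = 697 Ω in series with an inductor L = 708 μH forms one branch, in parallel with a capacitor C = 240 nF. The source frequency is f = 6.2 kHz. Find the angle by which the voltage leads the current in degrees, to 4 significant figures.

-81.24°

ω = 2πf = 38960 rad/s
X_L = ωL = 27.58 Ω
X_C = 1/(ωC) = 107.0 Ω
Branch 1 (R+jX_L): Z₁ = 697.0 + j27.58 Ω, |Z₁| = 697.5 Ω
Branch 2 (−jX_C): Z₂ = −j107.0 Ω
Parallel: Z = Z₁Z₂/(Z₁+Z₂), |Z| = 106.4 Ω, ∠Z = -81.24°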